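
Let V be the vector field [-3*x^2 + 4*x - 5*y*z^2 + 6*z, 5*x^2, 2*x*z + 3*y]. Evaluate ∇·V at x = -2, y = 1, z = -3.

12

∂V₁/∂x = -6*x + 4
∂V₂/∂y = 0
∂V₃/∂z = 2*x
∇·V = -4*x + 4
At (-2, 1, -3): 12.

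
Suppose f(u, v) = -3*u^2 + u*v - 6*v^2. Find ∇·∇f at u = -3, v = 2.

-18

∂²f/∂u² = -6
∂²f/∂v² = -12
∇²f = -18
At (-3, 2): -18.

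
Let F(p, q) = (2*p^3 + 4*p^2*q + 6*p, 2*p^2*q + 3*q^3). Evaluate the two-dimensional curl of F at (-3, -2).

∂F₂/∂p = 4*p*q
∂F₁/∂q = 4*p^2
Scalar curl = -4*p^2 + 4*p*q
At (-3, -2): -12.

-12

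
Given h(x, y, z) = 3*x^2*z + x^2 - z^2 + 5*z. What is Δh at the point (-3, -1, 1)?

6

∂²h/∂x² = 2*(3*z + 1)
∂²h/∂y² = 0
∂²h/∂z² = -2
∇²h = 6*z
At (-3, -1, 1): 6.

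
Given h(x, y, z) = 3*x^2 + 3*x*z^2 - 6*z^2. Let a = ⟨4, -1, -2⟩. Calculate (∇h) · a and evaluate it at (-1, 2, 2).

∂h/∂x = 6*x + 3*z^2
∂h/∂y = 0
∂h/∂z = 6*x*z - 12*z
∇h at (-1, 2, 2) = (6, 0, -36)
∇h · a = (6)(4) + (0)(-1) + (-36)(-2) = 96

96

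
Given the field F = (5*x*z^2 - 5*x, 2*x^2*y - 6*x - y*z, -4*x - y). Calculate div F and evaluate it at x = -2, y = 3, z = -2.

∂F₁/∂x = 5*z^2 - 5
∂F₂/∂y = 2*x^2 - z
∂F₃/∂z = 0
∇·F = 2*x^2 + 5*z^2 - z - 5
At (-2, 3, -2): 25.

25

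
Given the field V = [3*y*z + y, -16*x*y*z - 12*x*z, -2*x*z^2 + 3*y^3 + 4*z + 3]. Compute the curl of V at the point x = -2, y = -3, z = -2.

(∇×V)₁ = ∂V₃/∂y − ∂V₂/∂z = 16*x*y + 12*x + 9*y^2
(∇×V)₂ = ∂V₁/∂z − ∂V₃/∂x = 3*y + 2*z^2
(∇×V)₃ = ∂V₂/∂x − ∂V₁/∂y = -16*y*z - 15*z - 1
∇×V = (16*x*y + 12*x + 9*y^2, 3*y + 2*z^2, -16*y*z - 15*z - 1)
At (-2, -3, -2): (153, -1, -67).

(153, -1, -67)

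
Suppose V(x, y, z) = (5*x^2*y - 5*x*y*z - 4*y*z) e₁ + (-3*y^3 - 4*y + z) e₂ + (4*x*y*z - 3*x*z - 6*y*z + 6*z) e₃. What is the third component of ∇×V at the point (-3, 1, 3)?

(∇×V)_3 = ∂V₂/∂x − ∂V₁/∂y
= 0 − (5*x^2 - 5*x*z - 4*z)
= -5*x^2 + 5*x*z + 4*z
At (-3, 1, 3): -78.

-78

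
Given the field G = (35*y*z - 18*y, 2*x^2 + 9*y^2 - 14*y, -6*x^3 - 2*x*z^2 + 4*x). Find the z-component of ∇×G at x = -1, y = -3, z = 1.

-21

(∇×G)_3 = ∂G₂/∂x − ∂G₁/∂y
= 4*x − (35*z - 18)
= 4*x - 35*z + 18
At (-1, -3, 1): -21.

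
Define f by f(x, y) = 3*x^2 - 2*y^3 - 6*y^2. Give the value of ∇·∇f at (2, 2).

∂²f/∂x² = 6
∂²f/∂y² = -12*(y + 1)
∇²f = -12*y - 6
At (2, 2): -30.

-30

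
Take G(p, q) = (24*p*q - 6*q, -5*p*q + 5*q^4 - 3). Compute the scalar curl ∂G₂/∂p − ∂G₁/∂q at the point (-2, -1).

59

∂G₂/∂p = -5*q
∂G₁/∂q = 24*p - 6
Scalar curl = -24*p - 5*q + 6
At (-2, -1): 59.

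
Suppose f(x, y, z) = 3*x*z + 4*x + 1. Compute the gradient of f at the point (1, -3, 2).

(10, 0, 3)

∂f/∂x = 3*z + 4
∂f/∂y = 0
∂f/∂z = 3*x
∇f = (3*z + 4, 0, 3*x)
At (1, -3, 2): (10, 0, 3).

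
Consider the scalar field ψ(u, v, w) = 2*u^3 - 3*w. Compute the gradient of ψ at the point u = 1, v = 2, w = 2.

(6, 0, -3)

∂ψ/∂u = 6*u^2
∂ψ/∂v = 0
∂ψ/∂w = -3
∇ψ = (6*u^2, 0, -3)
At (1, 2, 2): (6, 0, -3).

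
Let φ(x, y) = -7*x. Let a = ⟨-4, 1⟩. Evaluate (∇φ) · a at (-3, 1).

28

∂φ/∂x = -7
∂φ/∂y = 0
∇φ at (-3, 1) = (-7, 0)
∇φ · a = (-7)(-4) + (0)(1) = 28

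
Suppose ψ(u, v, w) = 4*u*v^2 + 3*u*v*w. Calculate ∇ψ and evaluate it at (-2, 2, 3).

(34, -50, -12)

∂ψ/∂u = 4*v^2 + 3*v*w
∂ψ/∂v = 8*u*v + 3*u*w
∂ψ/∂w = 3*u*v
∇ψ = (4*v^2 + 3*v*w, 8*u*v + 3*u*w, 3*u*v)
At (-2, 2, 3): (34, -50, -12).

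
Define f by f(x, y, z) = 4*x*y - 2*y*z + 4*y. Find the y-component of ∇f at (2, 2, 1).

10

(∇f)_2 = ∂f/∂y = 4*x - 2*z + 4
At (2, 2, 1): 10.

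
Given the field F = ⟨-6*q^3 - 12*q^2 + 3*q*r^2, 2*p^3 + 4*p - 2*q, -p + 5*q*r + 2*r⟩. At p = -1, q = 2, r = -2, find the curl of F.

(-10, -23, 118)

(∇×F)₁ = ∂F₃/∂q − ∂F₂/∂r = 5*r
(∇×F)₂ = ∂F₁/∂r − ∂F₃/∂p = 6*q*r + 1
(∇×F)₃ = ∂F₂/∂p − ∂F₁/∂q = 6*p^2 + 18*q^2 + 24*q - 3*r^2 + 4
∇×F = (5*r, 6*q*r + 1, 6*p^2 + 18*q^2 + 24*q - 3*r^2 + 4)
At (-1, 2, -2): (-10, -23, 118).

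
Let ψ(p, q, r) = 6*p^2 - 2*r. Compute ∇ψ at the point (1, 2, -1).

∂ψ/∂p = 12*p
∂ψ/∂q = 0
∂ψ/∂r = -2
∇ψ = (12*p, 0, -2)
At (1, 2, -1): (12, 0, -2).

(12, 0, -2)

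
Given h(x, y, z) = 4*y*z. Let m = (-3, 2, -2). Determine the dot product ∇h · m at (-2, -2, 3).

40

∂h/∂x = 0
∂h/∂y = 4*z
∂h/∂z = 4*y
∇h at (-2, -2, 3) = (0, 12, -8)
∇h · m = (0)(-3) + (12)(2) + (-8)(-2) = 40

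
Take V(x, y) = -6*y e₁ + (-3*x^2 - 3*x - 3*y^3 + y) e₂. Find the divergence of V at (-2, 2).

∂V₁/∂x = 0
∂V₂/∂y = -9*y^2 + 1
∇·V = -9*y^2 + 1
At (-2, 2): -35.

-35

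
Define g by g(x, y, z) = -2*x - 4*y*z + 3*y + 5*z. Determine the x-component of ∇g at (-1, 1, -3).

-2

(∇g)_1 = ∂g/∂x = -2
At (-1, 1, -3): -2.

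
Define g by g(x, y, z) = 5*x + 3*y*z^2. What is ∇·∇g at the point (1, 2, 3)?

∂²g/∂x² = 0
∂²g/∂y² = 0
∂²g/∂z² = 6*y
∇²g = 6*y
At (1, 2, 3): 12.

12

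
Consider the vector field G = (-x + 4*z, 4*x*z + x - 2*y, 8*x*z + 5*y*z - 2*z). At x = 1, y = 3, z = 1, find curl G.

(1, -4, 5)

(∇×G)₁ = ∂G₃/∂y − ∂G₂/∂z = -4*x + 5*z
(∇×G)₂ = ∂G₁/∂z − ∂G₃/∂x = -8*z + 4
(∇×G)₃ = ∂G₂/∂x − ∂G₁/∂y = 4*z + 1
∇×G = (-4*x + 5*z, -8*z + 4, 4*z + 1)
At (1, 3, 1): (1, -4, 5).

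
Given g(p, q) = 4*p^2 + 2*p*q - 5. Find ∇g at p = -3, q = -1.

∂g/∂p = 8*p + 2*q
∂g/∂q = 2*p
∇g = (8*p + 2*q, 2*p)
At (-3, -1): (-26, -6).

(-26, -6)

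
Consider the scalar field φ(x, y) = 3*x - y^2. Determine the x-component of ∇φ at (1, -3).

(∇φ)_1 = ∂φ/∂x = 3
At (1, -3): 3.

3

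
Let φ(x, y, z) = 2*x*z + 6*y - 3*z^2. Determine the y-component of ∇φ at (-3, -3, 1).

(∇φ)_2 = ∂φ/∂y = 6
At (-3, -3, 1): 6.

6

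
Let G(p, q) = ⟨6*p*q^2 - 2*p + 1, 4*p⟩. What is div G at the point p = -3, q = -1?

4

∂G₁/∂p = 6*q^2 - 2
∂G₂/∂q = 0
∇·G = 6*q^2 - 2
At (-3, -1): 4.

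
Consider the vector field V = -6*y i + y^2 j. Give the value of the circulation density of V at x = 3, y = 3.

6

∂V₂/∂x = 0
∂V₁/∂y = -6
Scalar curl = 6
At (3, 3): 6.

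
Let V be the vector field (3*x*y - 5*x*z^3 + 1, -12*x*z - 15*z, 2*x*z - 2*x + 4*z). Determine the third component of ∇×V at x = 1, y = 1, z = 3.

(∇×V)_3 = ∂V₂/∂x − ∂V₁/∂y
= -12*z − (3*x)
= -3*x - 12*z
At (1, 1, 3): -39.

-39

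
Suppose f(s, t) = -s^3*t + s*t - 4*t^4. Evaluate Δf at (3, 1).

-66

∂²f/∂s² = -6*s*t
∂²f/∂t² = -48*t^2
∇²f = -6*s*t - 48*t^2
At (3, 1): -66.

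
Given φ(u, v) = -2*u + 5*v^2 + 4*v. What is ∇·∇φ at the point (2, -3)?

∂²φ/∂u² = 0
∂²φ/∂v² = 10
∇²φ = 10
At (2, -3): 10.

10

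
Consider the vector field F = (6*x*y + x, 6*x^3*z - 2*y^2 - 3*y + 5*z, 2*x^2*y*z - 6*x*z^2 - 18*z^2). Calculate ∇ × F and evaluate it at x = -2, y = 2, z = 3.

(∇×F)₁ = ∂F₃/∂y − ∂F₂/∂z = -6*x^3 + 2*x^2*z - 5
(∇×F)₂ = ∂F₁/∂z − ∂F₃/∂x = -4*x*y*z + 6*z^2
(∇×F)₃ = ∂F₂/∂x − ∂F₁/∂y = 18*x^2*z - 6*x
∇×F = (-6*x^3 + 2*x^2*z - 5, -4*x*y*z + 6*z^2, 18*x^2*z - 6*x)
At (-2, 2, 3): (67, 102, 228).

(67, 102, 228)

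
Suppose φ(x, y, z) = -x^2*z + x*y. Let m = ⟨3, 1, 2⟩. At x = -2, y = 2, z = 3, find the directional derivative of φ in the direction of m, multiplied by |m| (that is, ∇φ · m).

32

∂φ/∂x = -2*x*z + y
∂φ/∂y = x
∂φ/∂z = -x^2
∇φ at (-2, 2, 3) = (14, -2, -4)
∇φ · m = (14)(3) + (-2)(1) + (-4)(2) = 32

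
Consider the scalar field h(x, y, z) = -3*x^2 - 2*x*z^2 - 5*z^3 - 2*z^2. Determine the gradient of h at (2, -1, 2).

∂h/∂x = -6*x - 2*z^2
∂h/∂y = 0
∂h/∂z = -4*x*z - 15*z^2 - 4*z
∇h = (-6*x - 2*z^2, 0, -4*x*z - 15*z^2 - 4*z)
At (2, -1, 2): (-20, 0, -84).

(-20, 0, -84)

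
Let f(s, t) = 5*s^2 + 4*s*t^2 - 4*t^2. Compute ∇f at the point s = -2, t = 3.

∂f/∂s = 10*s + 4*t^2
∂f/∂t = 8*s*t - 8*t
∇f = (10*s + 4*t^2, 8*s*t - 8*t)
At (-2, 3): (16, -72).

(16, -72)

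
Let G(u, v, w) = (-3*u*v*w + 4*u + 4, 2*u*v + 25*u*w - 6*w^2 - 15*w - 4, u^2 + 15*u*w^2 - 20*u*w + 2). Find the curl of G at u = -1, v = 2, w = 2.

(64, -12, 48)

(∇×G)₁ = ∂G₃/∂v − ∂G₂/∂w = -25*u + 12*w + 15
(∇×G)₂ = ∂G₁/∂w − ∂G₃/∂u = -3*u*v - 2*u - 15*w^2 + 20*w
(∇×G)₃ = ∂G₂/∂u − ∂G₁/∂v = 3*u*w + 2*v + 25*w
∇×G = (-25*u + 12*w + 15, -3*u*v - 2*u - 15*w^2 + 20*w, 3*u*w + 2*v + 25*w)
At (-1, 2, 2): (64, -12, 48).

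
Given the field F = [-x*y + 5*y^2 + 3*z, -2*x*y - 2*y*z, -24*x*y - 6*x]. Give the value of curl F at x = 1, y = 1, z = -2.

(∇×F)₁ = ∂F₃/∂y − ∂F₂/∂z = -24*x + 2*y
(∇×F)₂ = ∂F₁/∂z − ∂F₃/∂x = 24*y + 9
(∇×F)₃ = ∂F₂/∂x − ∂F₁/∂y = x - 12*y
∇×F = (-24*x + 2*y, 24*y + 9, x - 12*y)
At (1, 1, -2): (-22, 33, -11).

(-22, 33, -11)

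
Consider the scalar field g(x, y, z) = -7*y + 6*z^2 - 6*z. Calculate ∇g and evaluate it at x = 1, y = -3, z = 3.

∂g/∂x = 0
∂g/∂y = -7
∂g/∂z = 12*z - 6
∇g = (0, -7, 12*z - 6)
At (1, -3, 3): (0, -7, 30).

(0, -7, 30)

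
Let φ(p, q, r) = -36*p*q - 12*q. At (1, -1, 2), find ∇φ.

(36, -48, 0)

∂φ/∂p = -36*q
∂φ/∂q = -36*p - 12
∂φ/∂r = 0
∇φ = (-36*q, -36*p - 12, 0)
At (1, -1, 2): (36, -48, 0).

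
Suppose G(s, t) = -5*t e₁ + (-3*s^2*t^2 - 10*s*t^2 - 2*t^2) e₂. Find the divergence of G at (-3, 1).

2

∂G₁/∂s = 0
∂G₂/∂t = -6*s^2*t - 20*s*t - 4*t
∇·G = -6*s^2*t - 20*s*t - 4*t
At (-3, 1): 2.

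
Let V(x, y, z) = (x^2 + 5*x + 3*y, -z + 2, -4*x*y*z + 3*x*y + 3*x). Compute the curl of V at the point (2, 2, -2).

(23, -25, -3)

(∇×V)₁ = ∂V₃/∂y − ∂V₂/∂z = -4*x*z + 3*x + 1
(∇×V)₂ = ∂V₁/∂z − ∂V₃/∂x = 4*y*z - 3*y - 3
(∇×V)₃ = ∂V₂/∂x − ∂V₁/∂y = -3
∇×V = (-4*x*z + 3*x + 1, 4*y*z - 3*y - 3, -3)
At (2, 2, -2): (23, -25, -3).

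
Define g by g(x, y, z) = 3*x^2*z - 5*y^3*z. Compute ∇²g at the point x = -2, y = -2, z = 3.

198

∂²g/∂x² = 6*z
∂²g/∂y² = -30*y*z
∂²g/∂z² = 0
∇²g = -30*y*z + 6*z
At (-2, -2, 3): 198.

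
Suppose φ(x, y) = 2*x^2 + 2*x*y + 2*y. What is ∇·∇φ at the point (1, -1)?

4

∂²φ/∂x² = 4
∂²φ/∂y² = 0
∇²φ = 4
At (1, -1): 4.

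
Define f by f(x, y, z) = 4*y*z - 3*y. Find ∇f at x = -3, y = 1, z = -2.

∂f/∂x = 0
∂f/∂y = 4*z - 3
∂f/∂z = 4*y
∇f = (0, 4*z - 3, 4*y)
At (-3, 1, -2): (0, -11, 4).

(0, -11, 4)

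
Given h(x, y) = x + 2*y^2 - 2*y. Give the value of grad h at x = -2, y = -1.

∂h/∂x = 1
∂h/∂y = 4*y - 2
∇h = (1, 4*y - 2)
At (-2, -1): (1, -6).

(1, -6)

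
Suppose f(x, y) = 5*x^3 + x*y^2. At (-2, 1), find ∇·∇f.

-64

∂²f/∂x² = 30*x
∂²f/∂y² = 2*x
∇²f = 32*x
At (-2, 1): -64.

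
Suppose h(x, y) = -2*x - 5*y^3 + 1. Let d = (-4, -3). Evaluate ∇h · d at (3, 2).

188

∂h/∂x = -2
∂h/∂y = -15*y^2
∇h at (3, 2) = (-2, -60)
∇h · d = (-2)(-4) + (-60)(-3) = 188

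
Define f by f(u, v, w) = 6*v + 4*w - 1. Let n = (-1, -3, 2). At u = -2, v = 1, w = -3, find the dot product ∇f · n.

-10

∂f/∂u = 0
∂f/∂v = 6
∂f/∂w = 4
∇f at (-2, 1, -3) = (0, 6, 4)
∇f · n = (0)(-1) + (6)(-3) + (4)(2) = -10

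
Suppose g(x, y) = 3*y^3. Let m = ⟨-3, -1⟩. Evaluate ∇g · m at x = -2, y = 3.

-81

∂g/∂x = 0
∂g/∂y = 9*y^2
∇g at (-2, 3) = (0, 81)
∇g · m = (0)(-3) + (81)(-1) = -81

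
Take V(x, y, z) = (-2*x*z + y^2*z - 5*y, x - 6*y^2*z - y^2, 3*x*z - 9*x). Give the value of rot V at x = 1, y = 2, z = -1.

(24, 14, 10)

(∇×V)₁ = ∂V₃/∂y − ∂V₂/∂z = 6*y^2
(∇×V)₂ = ∂V₁/∂z − ∂V₃/∂x = -2*x + y^2 - 3*z + 9
(∇×V)₃ = ∂V₂/∂x − ∂V₁/∂y = -2*y*z + 6
∇×V = (6*y^2, -2*x + y^2 - 3*z + 9, -2*y*z + 6)
At (1, 2, -1): (24, 14, 10).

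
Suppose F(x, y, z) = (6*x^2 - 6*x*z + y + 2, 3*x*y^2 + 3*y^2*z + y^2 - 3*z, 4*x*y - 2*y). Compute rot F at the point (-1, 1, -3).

(-6, 2, 2)

(∇×F)₁ = ∂F₃/∂y − ∂F₂/∂z = 4*x - 3*y^2 + 1
(∇×F)₂ = ∂F₁/∂z − ∂F₃/∂x = -6*x - 4*y
(∇×F)₃ = ∂F₂/∂x − ∂F₁/∂y = 3*y^2 - 1
∇×F = (4*x - 3*y^2 + 1, -6*x - 4*y, 3*y^2 - 1)
At (-1, 1, -3): (-6, 2, 2).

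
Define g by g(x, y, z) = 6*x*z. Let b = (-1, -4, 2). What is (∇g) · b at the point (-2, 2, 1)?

∂g/∂x = 6*z
∂g/∂y = 0
∂g/∂z = 6*x
∇g at (-2, 2, 1) = (6, 0, -12)
∇g · b = (6)(-1) + (0)(-4) + (-12)(2) = -30

-30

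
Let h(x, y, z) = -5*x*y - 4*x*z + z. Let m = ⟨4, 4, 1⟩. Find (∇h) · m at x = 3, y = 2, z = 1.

∂h/∂x = -5*y - 4*z
∂h/∂y = -5*x
∂h/∂z = -4*x + 1
∇h at (3, 2, 1) = (-14, -15, -11)
∇h · m = (-14)(4) + (-15)(4) + (-11)(1) = -127

-127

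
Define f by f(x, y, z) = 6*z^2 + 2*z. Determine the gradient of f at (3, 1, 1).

∂f/∂x = 0
∂f/∂y = 0
∂f/∂z = 12*z + 2
∇f = (0, 0, 12*z + 2)
At (3, 1, 1): (0, 0, 14).

(0, 0, 14)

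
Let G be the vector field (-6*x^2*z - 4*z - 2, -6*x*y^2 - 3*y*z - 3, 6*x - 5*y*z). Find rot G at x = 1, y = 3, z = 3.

(∇×G)₁ = ∂G₃/∂y − ∂G₂/∂z = 3*y - 5*z
(∇×G)₂ = ∂G₁/∂z − ∂G₃/∂x = -6*x^2 - 10
(∇×G)₃ = ∂G₂/∂x − ∂G₁/∂y = -6*y^2
∇×G = (3*y - 5*z, -6*x^2 - 10, -6*y^2)
At (1, 3, 3): (-6, -16, -54).

(-6, -16, -54)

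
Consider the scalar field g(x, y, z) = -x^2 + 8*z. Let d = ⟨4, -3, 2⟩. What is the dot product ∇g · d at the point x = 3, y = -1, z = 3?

-8

∂g/∂x = -2*x
∂g/∂y = 0
∂g/∂z = 8
∇g at (3, -1, 3) = (-6, 0, 8)
∇g · d = (-6)(4) + (0)(-3) + (8)(2) = -8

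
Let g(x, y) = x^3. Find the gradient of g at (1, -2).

(3, 0)

∂g/∂x = 3*x^2
∂g/∂y = 0
∇g = (3*x^2, 0)
At (1, -2): (3, 0).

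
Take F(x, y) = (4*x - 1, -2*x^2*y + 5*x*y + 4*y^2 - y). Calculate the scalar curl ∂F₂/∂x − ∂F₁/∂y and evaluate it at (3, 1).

-7

∂F₂/∂x = -4*x*y + 5*y
∂F₁/∂y = 0
Scalar curl = -4*x*y + 5*y
At (3, 1): -7.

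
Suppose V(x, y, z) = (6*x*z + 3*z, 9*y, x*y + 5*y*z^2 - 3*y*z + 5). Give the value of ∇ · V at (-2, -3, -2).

66

∂V₁/∂x = 6*z
∂V₂/∂y = 9
∂V₃/∂z = 10*y*z - 3*y
∇·V = 10*y*z - 3*y + 6*z + 9
At (-2, -3, -2): 66.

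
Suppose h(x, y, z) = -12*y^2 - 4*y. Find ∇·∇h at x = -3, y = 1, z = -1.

-24

∂²h/∂x² = 0
∂²h/∂y² = -24
∂²h/∂z² = 0
∇²h = -24
At (-3, 1, -1): -24.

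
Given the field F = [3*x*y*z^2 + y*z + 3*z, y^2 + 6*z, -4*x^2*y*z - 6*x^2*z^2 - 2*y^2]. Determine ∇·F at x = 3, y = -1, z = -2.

238

∂F₁/∂x = 3*y*z^2
∂F₂/∂y = 2*y
∂F₃/∂z = -4*x^2*y - 12*x^2*z
∇·F = -4*x^2*y - 12*x^2*z + 3*y*z^2 + 2*y
At (3, -1, -2): 238.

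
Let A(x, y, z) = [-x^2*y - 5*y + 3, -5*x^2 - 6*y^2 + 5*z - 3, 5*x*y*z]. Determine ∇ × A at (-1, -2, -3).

(10, -30, 16)

(∇×A)₁ = ∂A₃/∂y − ∂A₂/∂z = 5*x*z - 5
(∇×A)₂ = ∂A₁/∂z − ∂A₃/∂x = -5*y*z
(∇×A)₃ = ∂A₂/∂x − ∂A₁/∂y = x^2 - 10*x + 5
∇×A = (5*x*z - 5, -5*y*z, x^2 - 10*x + 5)
At (-1, -2, -3): (10, -30, 16).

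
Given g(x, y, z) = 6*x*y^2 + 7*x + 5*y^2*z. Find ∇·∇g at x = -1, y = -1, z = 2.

∂²g/∂x² = 0
∂²g/∂y² = 2*(6*x + 5*z)
∂²g/∂z² = 0
∇²g = 12*x + 10*z
At (-1, -1, 2): 8.

8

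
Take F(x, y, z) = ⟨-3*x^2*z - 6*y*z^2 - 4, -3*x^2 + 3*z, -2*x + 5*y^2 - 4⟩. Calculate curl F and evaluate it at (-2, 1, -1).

(7, 2, 18)

(∇×F)₁ = ∂F₃/∂y − ∂F₂/∂z = 10*y - 3
(∇×F)₂ = ∂F₁/∂z − ∂F₃/∂x = -3*x^2 - 12*y*z + 2
(∇×F)₃ = ∂F₂/∂x − ∂F₁/∂y = -6*x + 6*z^2
∇×F = (10*y - 3, -3*x^2 - 12*y*z + 2, -6*x + 6*z^2)
At (-2, 1, -1): (7, 2, 18).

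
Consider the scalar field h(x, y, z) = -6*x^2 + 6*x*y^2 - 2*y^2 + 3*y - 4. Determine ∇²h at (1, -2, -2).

∂²h/∂x² = -12
∂²h/∂y² = 4*(3*x - 1)
∂²h/∂z² = 0
∇²h = 12*x - 16
At (1, -2, -2): -4.

-4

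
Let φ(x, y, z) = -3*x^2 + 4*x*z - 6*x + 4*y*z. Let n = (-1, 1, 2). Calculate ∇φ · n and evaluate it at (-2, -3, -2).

-46

∂φ/∂x = -6*x + 4*z - 6
∂φ/∂y = 4*z
∂φ/∂z = 4*x + 4*y
∇φ at (-2, -3, -2) = (-2, -8, -20)
∇φ · n = (-2)(-1) + (-8)(1) + (-20)(2) = -46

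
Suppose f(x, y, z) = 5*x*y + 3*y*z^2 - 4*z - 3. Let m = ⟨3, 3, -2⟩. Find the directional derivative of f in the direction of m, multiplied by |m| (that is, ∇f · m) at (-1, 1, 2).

∂f/∂x = 5*y
∂f/∂y = 5*x + 3*z^2
∂f/∂z = 6*y*z - 4
∇f at (-1, 1, 2) = (5, 7, 8)
∇f · m = (5)(3) + (7)(3) + (8)(-2) = 20

20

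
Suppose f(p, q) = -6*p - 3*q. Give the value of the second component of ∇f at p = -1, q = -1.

-3

(∇f)_2 = ∂f/∂q = -3
At (-1, -1): -3.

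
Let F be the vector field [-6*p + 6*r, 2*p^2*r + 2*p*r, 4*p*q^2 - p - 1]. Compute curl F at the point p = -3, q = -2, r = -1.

(∇×F)₁ = ∂F₃/∂q − ∂F₂/∂r = -2*p^2 + 8*p*q - 2*p
(∇×F)₂ = ∂F₁/∂r − ∂F₃/∂p = -4*q^2 + 7
(∇×F)₃ = ∂F₂/∂p − ∂F₁/∂q = 4*p*r + 2*r
∇×F = (-2*p^2 + 8*p*q - 2*p, -4*q^2 + 7, 4*p*r + 2*r)
At (-3, -2, -1): (36, -9, 10).

(36, -9, 10)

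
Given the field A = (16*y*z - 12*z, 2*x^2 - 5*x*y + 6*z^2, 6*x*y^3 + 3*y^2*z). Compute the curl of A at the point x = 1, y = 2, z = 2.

(∇×A)₁ = ∂A₃/∂y − ∂A₂/∂z = 18*x*y^2 + 6*y*z - 12*z
(∇×A)₂ = ∂A₁/∂z − ∂A₃/∂x = -6*y^3 + 16*y - 12
(∇×A)₃ = ∂A₂/∂x − ∂A₁/∂y = 4*x - 5*y - 16*z
∇×A = (18*x*y^2 + 6*y*z - 12*z, -6*y^3 + 16*y - 12, 4*x - 5*y - 16*z)
At (1, 2, 2): (72, -28, -38).

(72, -28, -38)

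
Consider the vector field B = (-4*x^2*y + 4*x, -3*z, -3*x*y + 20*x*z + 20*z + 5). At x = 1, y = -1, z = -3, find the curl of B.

(∇×B)₁ = ∂B₃/∂y − ∂B₂/∂z = -3*x + 3
(∇×B)₂ = ∂B₁/∂z − ∂B₃/∂x = 3*y - 20*z
(∇×B)₃ = ∂B₂/∂x − ∂B₁/∂y = 4*x^2
∇×B = (-3*x + 3, 3*y - 20*z, 4*x^2)
At (1, -1, -3): (0, 57, 4).

(0, 57, 4)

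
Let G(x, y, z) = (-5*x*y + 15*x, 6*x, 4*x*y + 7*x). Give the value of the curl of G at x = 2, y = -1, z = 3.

(8, -3, 16)

(∇×G)₁ = ∂G₃/∂y − ∂G₂/∂z = 4*x
(∇×G)₂ = ∂G₁/∂z − ∂G₃/∂x = -4*y - 7
(∇×G)₃ = ∂G₂/∂x − ∂G₁/∂y = 5*x + 6
∇×G = (4*x, -4*y - 7, 5*x + 6)
At (2, -1, 3): (8, -3, 16).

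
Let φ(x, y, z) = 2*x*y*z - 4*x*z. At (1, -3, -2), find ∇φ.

∂φ/∂x = 2*y*z - 4*z
∂φ/∂y = 2*x*z
∂φ/∂z = 2*x*y - 4*x
∇φ = (2*y*z - 4*z, 2*x*z, 2*x*y - 4*x)
At (1, -3, -2): (20, -4, -10).

(20, -4, -10)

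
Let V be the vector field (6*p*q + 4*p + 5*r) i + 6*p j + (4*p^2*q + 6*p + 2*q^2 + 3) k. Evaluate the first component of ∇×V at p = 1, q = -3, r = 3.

-8

(∇×V)_1 = ∂V₃/∂q − ∂V₂/∂r
= 4*p^2 + 4*q − (0)
= 4*p^2 + 4*q
At (1, -3, 3): -8.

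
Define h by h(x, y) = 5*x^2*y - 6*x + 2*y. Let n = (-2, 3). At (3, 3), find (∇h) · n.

∂h/∂x = 10*x*y - 6
∂h/∂y = 5*x^2 + 2
∇h at (3, 3) = (84, 47)
∇h · n = (84)(-2) + (47)(3) = -27

-27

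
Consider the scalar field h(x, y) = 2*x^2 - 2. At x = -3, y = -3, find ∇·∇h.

∂²h/∂x² = 4
∂²h/∂y² = 0
∇²h = 4
At (-3, -3): 4.

4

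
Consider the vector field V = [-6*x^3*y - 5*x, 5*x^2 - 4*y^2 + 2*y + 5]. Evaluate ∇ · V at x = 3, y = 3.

-513

∂V₁/∂x = -18*x^2*y - 5
∂V₂/∂y = -8*y + 2
∇·V = -18*x^2*y - 8*y - 3
At (3, 3): -513.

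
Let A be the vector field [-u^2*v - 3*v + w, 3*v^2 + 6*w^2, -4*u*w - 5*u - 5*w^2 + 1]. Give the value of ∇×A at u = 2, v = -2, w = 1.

(-12, 10, 7)

(∇×A)₁ = ∂A₃/∂v − ∂A₂/∂w = -12*w
(∇×A)₂ = ∂A₁/∂w − ∂A₃/∂u = 4*w + 6
(∇×A)₃ = ∂A₂/∂u − ∂A₁/∂v = u^2 + 3
∇×A = (-12*w, 4*w + 6, u^2 + 3)
At (2, -2, 1): (-12, 10, 7).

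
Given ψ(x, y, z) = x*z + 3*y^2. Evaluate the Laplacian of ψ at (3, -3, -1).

∂²ψ/∂x² = 0
∂²ψ/∂y² = 6
∂²ψ/∂z² = 0
∇²ψ = 6
At (3, -3, -1): 6.

6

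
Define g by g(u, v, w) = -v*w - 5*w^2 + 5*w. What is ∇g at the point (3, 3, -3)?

(0, 3, 32)

∂g/∂u = 0
∂g/∂v = -w
∂g/∂w = -v - 10*w + 5
∇g = (0, -w, -v - 10*w + 5)
At (3, 3, -3): (0, 3, 32).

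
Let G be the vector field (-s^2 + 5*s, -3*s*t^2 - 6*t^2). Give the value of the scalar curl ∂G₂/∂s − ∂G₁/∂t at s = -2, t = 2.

∂G₂/∂s = -3*t^2
∂G₁/∂t = 0
Scalar curl = -3*t^2
At (-2, 2): -12.

-12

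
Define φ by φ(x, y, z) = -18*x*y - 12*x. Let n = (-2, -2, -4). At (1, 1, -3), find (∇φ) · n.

96

∂φ/∂x = -18*y - 12
∂φ/∂y = -18*x
∂φ/∂z = 0
∇φ at (1, 1, -3) = (-30, -18, 0)
∇φ · n = (-30)(-2) + (-18)(-2) + (0)(-4) = 96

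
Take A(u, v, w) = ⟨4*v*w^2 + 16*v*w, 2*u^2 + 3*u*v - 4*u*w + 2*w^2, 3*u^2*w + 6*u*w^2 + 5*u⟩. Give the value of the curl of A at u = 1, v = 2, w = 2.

(-4, 23, -46)

(∇×A)₁ = ∂A₃/∂v − ∂A₂/∂w = 4*u - 4*w
(∇×A)₂ = ∂A₁/∂w − ∂A₃/∂u = -6*u*w + 8*v*w + 16*v - 6*w^2 - 5
(∇×A)₃ = ∂A₂/∂u − ∂A₁/∂v = 4*u + 3*v - 4*w^2 - 20*w
∇×A = (4*u - 4*w, -6*u*w + 8*v*w + 16*v - 6*w^2 - 5, 4*u + 3*v - 4*w^2 - 20*w)
At (1, 2, 2): (-4, 23, -46).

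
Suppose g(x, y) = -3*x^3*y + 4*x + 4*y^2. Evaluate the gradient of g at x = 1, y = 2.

∂g/∂x = -9*x^2*y + 4
∂g/∂y = -3*x^3 + 8*y
∇g = (-9*x^2*y + 4, -3*x^3 + 8*y)
At (1, 2): (-14, 13).

(-14, 13)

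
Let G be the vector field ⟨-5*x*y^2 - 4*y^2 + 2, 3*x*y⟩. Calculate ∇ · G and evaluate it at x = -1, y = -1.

∂G₁/∂x = -5*y^2
∂G₂/∂y = 3*x
∇·G = 3*x - 5*y^2
At (-1, -1): -8.

-8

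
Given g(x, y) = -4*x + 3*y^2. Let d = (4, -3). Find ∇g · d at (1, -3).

38

∂g/∂x = -4
∂g/∂y = 6*y
∇g at (1, -3) = (-4, -18)
∇g · d = (-4)(4) + (-18)(-3) = 38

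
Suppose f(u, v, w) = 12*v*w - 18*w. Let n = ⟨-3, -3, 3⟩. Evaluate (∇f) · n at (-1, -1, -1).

∂f/∂u = 0
∂f/∂v = 12*w
∂f/∂w = 12*v - 18
∇f at (-1, -1, -1) = (0, -12, -30)
∇f · n = (0)(-3) + (-12)(-3) + (-30)(3) = -54

-54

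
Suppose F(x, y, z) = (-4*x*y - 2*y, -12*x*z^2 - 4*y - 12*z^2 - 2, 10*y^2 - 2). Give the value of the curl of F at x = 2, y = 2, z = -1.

(∇×F)₁ = ∂F₃/∂y − ∂F₂/∂z = 24*x*z + 20*y + 24*z
(∇×F)₂ = ∂F₁/∂z − ∂F₃/∂x = 0
(∇×F)₃ = ∂F₂/∂x − ∂F₁/∂y = 4*x - 12*z^2 + 2
∇×F = (24*x*z + 20*y + 24*z, 0, 4*x - 12*z^2 + 2)
At (2, 2, -1): (-32, 0, -2).

(-32, 0, -2)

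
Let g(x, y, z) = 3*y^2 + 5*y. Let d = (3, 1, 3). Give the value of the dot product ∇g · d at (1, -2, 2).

∂g/∂x = 0
∂g/∂y = 6*y + 5
∂g/∂z = 0
∇g at (1, -2, 2) = (0, -7, 0)
∇g · d = (0)(3) + (-7)(1) + (0)(3) = -7

-7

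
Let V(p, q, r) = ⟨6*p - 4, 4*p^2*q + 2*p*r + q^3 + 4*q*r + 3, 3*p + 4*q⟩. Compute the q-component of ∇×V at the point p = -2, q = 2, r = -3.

(∇×V)_2 = ∂V₁/∂r − ∂V₃/∂p
= 0 − (3)
= -3
At (-2, 2, -3): -3.

-3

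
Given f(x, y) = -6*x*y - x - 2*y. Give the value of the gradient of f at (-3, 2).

(-13, 16)

∂f/∂x = -6*y - 1
∂f/∂y = -6*x - 2
∇f = (-6*y - 1, -6*x - 2)
At (-3, 2): (-13, 16).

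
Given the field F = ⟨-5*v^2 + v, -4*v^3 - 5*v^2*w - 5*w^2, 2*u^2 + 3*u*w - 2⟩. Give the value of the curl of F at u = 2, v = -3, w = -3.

(∇×F)₁ = ∂F₃/∂v − ∂F₂/∂w = 5*v^2 + 10*w
(∇×F)₂ = ∂F₁/∂w − ∂F₃/∂u = -4*u - 3*w
(∇×F)₃ = ∂F₂/∂u − ∂F₁/∂v = 10*v - 1
∇×F = (5*v^2 + 10*w, -4*u - 3*w, 10*v - 1)
At (2, -3, -3): (15, 1, -31).

(15, 1, -31)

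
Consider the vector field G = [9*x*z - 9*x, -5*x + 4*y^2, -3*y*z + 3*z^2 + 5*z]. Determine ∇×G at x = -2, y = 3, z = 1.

(∇×G)₁ = ∂G₃/∂y − ∂G₂/∂z = -3*z
(∇×G)₂ = ∂G₁/∂z − ∂G₃/∂x = 9*x
(∇×G)₃ = ∂G₂/∂x − ∂G₁/∂y = -5
∇×G = (-3*z, 9*x, -5)
At (-2, 3, 1): (-3, -18, -5).

(-3, -18, -5)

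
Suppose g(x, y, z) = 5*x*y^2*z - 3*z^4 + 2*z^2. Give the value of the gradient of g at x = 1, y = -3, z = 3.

∂g/∂x = 5*y^2*z
∂g/∂y = 10*x*y*z
∂g/∂z = 5*x*y^2 - 12*z^3 + 4*z
∇g = (5*y^2*z, 10*x*y*z, 5*x*y^2 - 12*z^3 + 4*z)
At (1, -3, 3): (135, -90, -267).

(135, -90, -267)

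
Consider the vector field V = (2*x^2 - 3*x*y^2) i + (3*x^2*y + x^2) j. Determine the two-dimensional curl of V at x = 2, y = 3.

76

∂V₂/∂x = 6*x*y + 2*x
∂V₁/∂y = -6*x*y
Scalar curl = 12*x*y + 2*x
At (2, 3): 76.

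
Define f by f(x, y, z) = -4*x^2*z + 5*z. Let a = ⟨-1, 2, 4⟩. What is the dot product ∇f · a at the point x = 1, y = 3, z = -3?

-20

∂f/∂x = -8*x*z
∂f/∂y = 0
∂f/∂z = -4*x^2 + 5
∇f at (1, 3, -3) = (24, 0, 1)
∇f · a = (24)(-1) + (0)(2) + (1)(4) = -20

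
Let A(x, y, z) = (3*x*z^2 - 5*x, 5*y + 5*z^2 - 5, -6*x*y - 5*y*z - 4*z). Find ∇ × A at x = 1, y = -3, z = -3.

(∇×A)₁ = ∂A₃/∂y − ∂A₂/∂z = -6*x - 15*z
(∇×A)₂ = ∂A₁/∂z − ∂A₃/∂x = 6*x*z + 6*y
(∇×A)₃ = ∂A₂/∂x − ∂A₁/∂y = 0
∇×A = (-6*x - 15*z, 6*x*z + 6*y, 0)
At (1, -3, -3): (39, -36, 0).

(39, -36, 0)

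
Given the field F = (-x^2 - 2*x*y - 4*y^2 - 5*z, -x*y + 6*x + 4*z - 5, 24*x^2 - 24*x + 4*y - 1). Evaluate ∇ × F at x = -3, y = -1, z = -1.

(∇×F)₁ = ∂F₃/∂y − ∂F₂/∂z = 0
(∇×F)₂ = ∂F₁/∂z − ∂F₃/∂x = -48*x + 19
(∇×F)₃ = ∂F₂/∂x − ∂F₁/∂y = 2*x + 7*y + 6
∇×F = (0, -48*x + 19, 2*x + 7*y + 6)
At (-3, -1, -1): (0, 163, -7).

(0, 163, -7)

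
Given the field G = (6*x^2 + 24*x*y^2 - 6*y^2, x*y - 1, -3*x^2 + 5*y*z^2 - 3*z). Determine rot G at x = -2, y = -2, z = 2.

(20, -12, -218)

(∇×G)₁ = ∂G₃/∂y − ∂G₂/∂z = 5*z^2
(∇×G)₂ = ∂G₁/∂z − ∂G₃/∂x = 6*x
(∇×G)₃ = ∂G₂/∂x − ∂G₁/∂y = -48*x*y + 13*y
∇×G = (5*z^2, 6*x, -48*x*y + 13*y)
At (-2, -2, 2): (20, -12, -218).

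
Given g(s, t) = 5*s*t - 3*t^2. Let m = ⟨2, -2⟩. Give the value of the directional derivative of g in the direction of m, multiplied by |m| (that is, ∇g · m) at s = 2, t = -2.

∂g/∂s = 5*t
∂g/∂t = 5*s - 6*t
∇g at (2, -2) = (-10, 22)
∇g · m = (-10)(2) + (22)(-2) = -64

-64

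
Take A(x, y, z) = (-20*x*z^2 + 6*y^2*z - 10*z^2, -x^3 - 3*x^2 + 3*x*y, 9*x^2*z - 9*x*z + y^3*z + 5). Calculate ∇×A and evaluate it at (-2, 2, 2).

(24, 234, -42)

(∇×A)₁ = ∂A₃/∂y − ∂A₂/∂z = 3*y^2*z
(∇×A)₂ = ∂A₁/∂z − ∂A₃/∂x = -58*x*z + 6*y^2 - 11*z
(∇×A)₃ = ∂A₂/∂x − ∂A₁/∂y = -3*x^2 - 6*x - 12*y*z + 3*y
∇×A = (3*y^2*z, -58*x*z + 6*y^2 - 11*z, -3*x^2 - 6*x - 12*y*z + 3*y)
At (-2, 2, 2): (24, 234, -42).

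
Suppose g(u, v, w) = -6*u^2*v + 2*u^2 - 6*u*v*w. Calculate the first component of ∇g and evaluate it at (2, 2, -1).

(∇g)_1 = ∂g/∂u = -12*u*v + 4*u - 6*v*w
At (2, 2, -1): -28.

-28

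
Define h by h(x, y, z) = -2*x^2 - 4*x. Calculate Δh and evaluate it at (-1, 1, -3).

∂²h/∂x² = -4
∂²h/∂y² = 0
∂²h/∂z² = 0
∇²h = -4
At (-1, 1, -3): -4.

-4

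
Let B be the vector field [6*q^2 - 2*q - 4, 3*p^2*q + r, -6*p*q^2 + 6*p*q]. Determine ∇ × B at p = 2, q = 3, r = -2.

(-61, 36, 2)

(∇×B)₁ = ∂B₃/∂q − ∂B₂/∂r = -12*p*q + 6*p - 1
(∇×B)₂ = ∂B₁/∂r − ∂B₃/∂p = 6*q^2 - 6*q
(∇×B)₃ = ∂B₂/∂p − ∂B₁/∂q = 6*p*q - 12*q + 2
∇×B = (-12*p*q + 6*p - 1, 6*q^2 - 6*q, 6*p*q - 12*q + 2)
At (2, 3, -2): (-61, 36, 2).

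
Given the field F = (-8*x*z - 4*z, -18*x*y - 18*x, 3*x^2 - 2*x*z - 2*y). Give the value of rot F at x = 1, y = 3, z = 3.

(-2, -12, -72)

(∇×F)₁ = ∂F₃/∂y − ∂F₂/∂z = -2
(∇×F)₂ = ∂F₁/∂z − ∂F₃/∂x = -14*x + 2*z - 4
(∇×F)₃ = ∂F₂/∂x − ∂F₁/∂y = -18*y - 18
∇×F = (-2, -14*x + 2*z - 4, -18*y - 18)
At (1, 3, 3): (-2, -12, -72).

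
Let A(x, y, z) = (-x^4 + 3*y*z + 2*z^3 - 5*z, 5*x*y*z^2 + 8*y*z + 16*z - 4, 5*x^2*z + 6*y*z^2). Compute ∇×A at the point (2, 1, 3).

(∇×A)₁ = ∂A₃/∂y − ∂A₂/∂z = -10*x*y*z - 8*y + 6*z^2 - 16
(∇×A)₂ = ∂A₁/∂z − ∂A₃/∂x = -10*x*z + 3*y + 6*z^2 - 5
(∇×A)₃ = ∂A₂/∂x − ∂A₁/∂y = 5*y*z^2 - 3*z
∇×A = (-10*x*y*z - 8*y + 6*z^2 - 16, -10*x*z + 3*y + 6*z^2 - 5, 5*y*z^2 - 3*z)
At (2, 1, 3): (-30, -8, 36).

(-30, -8, 36)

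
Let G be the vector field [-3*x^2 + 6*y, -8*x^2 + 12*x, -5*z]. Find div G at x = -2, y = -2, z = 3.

7

∂G₁/∂x = -6*x
∂G₂/∂y = 0
∂G₃/∂z = -5
∇·G = -6*x - 5
At (-2, -2, 3): 7.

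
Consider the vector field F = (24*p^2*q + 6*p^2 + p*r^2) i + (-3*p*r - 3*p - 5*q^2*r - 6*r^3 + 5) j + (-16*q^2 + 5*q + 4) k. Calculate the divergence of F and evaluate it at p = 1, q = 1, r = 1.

51

∂F₁/∂p = 48*p*q + 12*p + r^2
∂F₂/∂q = -10*q*r
∂F₃/∂r = 0
∇·F = 48*p*q + 12*p - 10*q*r + r^2
At (1, 1, 1): 51.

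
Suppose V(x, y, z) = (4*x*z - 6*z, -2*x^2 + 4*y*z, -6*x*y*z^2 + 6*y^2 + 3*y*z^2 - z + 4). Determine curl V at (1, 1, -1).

(∇×V)₁ = ∂V₃/∂y − ∂V₂/∂z = -6*x*z^2 + 8*y + 3*z^2
(∇×V)₂ = ∂V₁/∂z − ∂V₃/∂x = 4*x + 6*y*z^2 - 6
(∇×V)₃ = ∂V₂/∂x − ∂V₁/∂y = -4*x
∇×V = (-6*x*z^2 + 8*y + 3*z^2, 4*x + 6*y*z^2 - 6, -4*x)
At (1, 1, -1): (5, 4, -4).

(5, 4, -4)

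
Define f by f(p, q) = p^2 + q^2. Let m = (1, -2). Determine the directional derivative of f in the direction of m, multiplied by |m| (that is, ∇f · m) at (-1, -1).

2

∂f/∂p = 2*p
∂f/∂q = 2*q
∇f at (-1, -1) = (-2, -2)
∇f · m = (-2)(1) + (-2)(-2) = 2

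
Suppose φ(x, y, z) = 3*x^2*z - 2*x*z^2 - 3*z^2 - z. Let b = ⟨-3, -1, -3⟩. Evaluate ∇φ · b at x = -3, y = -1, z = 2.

∂φ/∂x = 6*x*z - 2*z^2
∂φ/∂y = 0
∂φ/∂z = 3*x^2 - 4*x*z - 6*z - 1
∇φ at (-3, -1, 2) = (-44, 0, 38)
∇φ · b = (-44)(-3) + (0)(-1) + (38)(-3) = 18

18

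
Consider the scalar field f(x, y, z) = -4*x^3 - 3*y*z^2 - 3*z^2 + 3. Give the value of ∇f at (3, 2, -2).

∂f/∂x = -12*x^2
∂f/∂y = -3*z^2
∂f/∂z = -6*y*z - 6*z
∇f = (-12*x^2, -3*z^2, -6*y*z - 6*z)
At (3, 2, -2): (-108, -12, 36).

(-108, -12, 36)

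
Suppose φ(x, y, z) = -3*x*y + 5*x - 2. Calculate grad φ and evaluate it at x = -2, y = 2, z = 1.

(-1, 6, 0)

∂φ/∂x = -3*y + 5
∂φ/∂y = -3*x
∂φ/∂z = 0
∇φ = (-3*y + 5, -3*x, 0)
At (-2, 2, 1): (-1, 6, 0).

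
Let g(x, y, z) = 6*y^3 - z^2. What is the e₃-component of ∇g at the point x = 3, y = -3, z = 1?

(∇g)_3 = ∂g/∂z = -2*z
At (3, -3, 1): -2.

-2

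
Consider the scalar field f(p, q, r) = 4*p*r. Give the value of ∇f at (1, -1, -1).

∂f/∂p = 4*r
∂f/∂q = 0
∂f/∂r = 4*p
∇f = (4*r, 0, 4*p)
At (1, -1, -1): (-4, 0, 4).

(-4, 0, 4)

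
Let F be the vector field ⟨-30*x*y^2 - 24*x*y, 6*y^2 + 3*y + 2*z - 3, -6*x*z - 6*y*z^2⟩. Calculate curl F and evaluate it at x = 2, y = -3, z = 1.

(-8, 6, -312)

(∇×F)₁ = ∂F₃/∂y − ∂F₂/∂z = -6*z^2 - 2
(∇×F)₂ = ∂F₁/∂z − ∂F₃/∂x = 6*z
(∇×F)₃ = ∂F₂/∂x − ∂F₁/∂y = 60*x*y + 24*x
∇×F = (-6*z^2 - 2, 6*z, 60*x*y + 24*x)
At (2, -3, 1): (-8, 6, -312).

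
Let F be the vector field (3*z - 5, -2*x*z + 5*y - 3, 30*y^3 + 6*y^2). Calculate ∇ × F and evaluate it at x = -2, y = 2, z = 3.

(∇×F)₁ = ∂F₃/∂y − ∂F₂/∂z = 2*x + 90*y^2 + 12*y
(∇×F)₂ = ∂F₁/∂z − ∂F₃/∂x = 3
(∇×F)₃ = ∂F₂/∂x − ∂F₁/∂y = -2*z
∇×F = (2*x + 90*y^2 + 12*y, 3, -2*z)
At (-2, 2, 3): (380, 3, -6).

(380, 3, -6)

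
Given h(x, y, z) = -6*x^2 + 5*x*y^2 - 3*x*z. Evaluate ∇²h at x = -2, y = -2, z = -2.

∂²h/∂x² = -12
∂²h/∂y² = 10*x
∂²h/∂z² = 0
∇²h = 10*x - 12
At (-2, -2, -2): -32.

-32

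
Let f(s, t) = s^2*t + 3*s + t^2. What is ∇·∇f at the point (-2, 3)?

∂²f/∂s² = 2*t
∂²f/∂t² = 2
∇²f = 2*t + 2
At (-2, 3): 8.

8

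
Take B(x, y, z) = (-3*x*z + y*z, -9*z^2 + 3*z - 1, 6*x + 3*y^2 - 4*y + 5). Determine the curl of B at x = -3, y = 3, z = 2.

(∇×B)₁ = ∂B₃/∂y − ∂B₂/∂z = 6*y + 18*z - 7
(∇×B)₂ = ∂B₁/∂z − ∂B₃/∂x = -3*x + y - 6
(∇×B)₃ = ∂B₂/∂x − ∂B₁/∂y = -z
∇×B = (6*y + 18*z - 7, -3*x + y - 6, -z)
At (-3, 3, 2): (47, 6, -2).

(47, 6, -2)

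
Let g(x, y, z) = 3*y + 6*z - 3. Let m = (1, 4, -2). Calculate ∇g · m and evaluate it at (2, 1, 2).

0

∂g/∂x = 0
∂g/∂y = 3
∂g/∂z = 6
∇g at (2, 1, 2) = (0, 3, 6)
∇g · m = (0)(1) + (3)(4) + (6)(-2) = 0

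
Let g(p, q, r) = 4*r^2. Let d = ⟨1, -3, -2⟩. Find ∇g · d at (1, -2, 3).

-48

∂g/∂p = 0
∂g/∂q = 0
∂g/∂r = 8*r
∇g at (1, -2, 3) = (0, 0, 24)
∇g · d = (0)(1) + (0)(-3) + (24)(-2) = -48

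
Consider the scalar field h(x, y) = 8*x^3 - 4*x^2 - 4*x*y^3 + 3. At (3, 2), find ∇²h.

∂²h/∂x² = 8*(6*x - 1)
∂²h/∂y² = -24*x*y
∇²h = -24*x*y + 48*x - 8
At (3, 2): -8.

-8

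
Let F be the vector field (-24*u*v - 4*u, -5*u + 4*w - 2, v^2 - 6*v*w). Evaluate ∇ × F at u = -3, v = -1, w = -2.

(∇×F)₁ = ∂F₃/∂v − ∂F₂/∂w = 2*v - 6*w - 4
(∇×F)₂ = ∂F₁/∂w − ∂F₃/∂u = 0
(∇×F)₃ = ∂F₂/∂u − ∂F₁/∂v = 24*u - 5
∇×F = (2*v - 6*w - 4, 0, 24*u - 5)
At (-3, -1, -2): (6, 0, -77).

(6, 0, -77)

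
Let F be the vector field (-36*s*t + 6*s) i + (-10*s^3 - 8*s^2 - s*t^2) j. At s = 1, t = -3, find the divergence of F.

∂F₁/∂s = -36*t + 6
∂F₂/∂t = -2*s*t
∇·F = -2*s*t - 36*t + 6
At (1, -3): 120.

120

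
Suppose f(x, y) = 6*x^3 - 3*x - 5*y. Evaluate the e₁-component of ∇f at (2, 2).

(∇f)_1 = ∂f/∂x = 18*x^2 - 3
At (2, 2): 69.

69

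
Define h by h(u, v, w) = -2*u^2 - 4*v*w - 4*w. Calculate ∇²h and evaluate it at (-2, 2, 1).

∂²h/∂u² = -4
∂²h/∂v² = 0
∂²h/∂w² = 0
∇²h = -4
At (-2, 2, 1): -4.

-4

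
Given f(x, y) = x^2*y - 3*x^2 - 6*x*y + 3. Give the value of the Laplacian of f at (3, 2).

-2

∂²f/∂x² = 2*(y - 3)
∂²f/∂y² = 0
∇²f = 2*y - 6
At (3, 2): -2.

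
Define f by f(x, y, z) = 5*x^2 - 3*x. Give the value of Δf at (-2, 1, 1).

10

∂²f/∂x² = 10
∂²f/∂y² = 0
∂²f/∂z² = 0
∇²f = 10
At (-2, 1, 1): 10.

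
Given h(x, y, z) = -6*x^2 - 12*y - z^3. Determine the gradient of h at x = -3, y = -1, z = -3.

(36, -12, -27)

∂h/∂x = -12*x
∂h/∂y = -12
∂h/∂z = -3*z^2
∇h = (-12*x, -12, -3*z^2)
At (-3, -1, -3): (36, -12, -27).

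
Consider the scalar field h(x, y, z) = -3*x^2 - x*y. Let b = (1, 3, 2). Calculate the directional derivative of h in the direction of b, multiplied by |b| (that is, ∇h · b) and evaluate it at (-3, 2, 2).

25

∂h/∂x = -6*x - y
∂h/∂y = -x
∂h/∂z = 0
∇h at (-3, 2, 2) = (16, 3, 0)
∇h · b = (16)(1) + (3)(3) + (0)(2) = 25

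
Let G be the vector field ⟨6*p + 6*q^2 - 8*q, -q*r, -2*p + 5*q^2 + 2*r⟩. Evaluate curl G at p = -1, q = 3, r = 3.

(∇×G)₁ = ∂G₃/∂q − ∂G₂/∂r = 11*q
(∇×G)₂ = ∂G₁/∂r − ∂G₃/∂p = 2
(∇×G)₃ = ∂G₂/∂p − ∂G₁/∂q = -12*q + 8
∇×G = (11*q, 2, -12*q + 8)
At (-1, 3, 3): (33, 2, -28).

(33, 2, -28)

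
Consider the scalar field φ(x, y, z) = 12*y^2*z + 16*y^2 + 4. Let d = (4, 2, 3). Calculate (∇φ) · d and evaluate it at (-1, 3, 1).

∂φ/∂x = 0
∂φ/∂y = 24*y*z + 32*y
∂φ/∂z = 12*y^2
∇φ at (-1, 3, 1) = (0, 168, 108)
∇φ · d = (0)(4) + (168)(2) + (108)(3) = 660

660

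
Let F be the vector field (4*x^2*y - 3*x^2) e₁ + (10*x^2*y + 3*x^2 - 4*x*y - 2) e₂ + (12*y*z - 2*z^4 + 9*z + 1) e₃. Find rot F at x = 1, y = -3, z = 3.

(36, 0, -46)

(∇×F)₁ = ∂F₃/∂y − ∂F₂/∂z = 12*z
(∇×F)₂ = ∂F₁/∂z − ∂F₃/∂x = 0
(∇×F)₃ = ∂F₂/∂x − ∂F₁/∂y = -4*x^2 + 20*x*y + 6*x - 4*y
∇×F = (12*z, 0, -4*x^2 + 20*x*y + 6*x - 4*y)
At (1, -3, 3): (36, 0, -46).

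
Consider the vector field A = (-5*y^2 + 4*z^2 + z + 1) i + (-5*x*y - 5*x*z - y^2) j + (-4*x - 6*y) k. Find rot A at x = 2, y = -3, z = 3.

(∇×A)₁ = ∂A₃/∂y − ∂A₂/∂z = 5*x - 6
(∇×A)₂ = ∂A₁/∂z − ∂A₃/∂x = 8*z + 5
(∇×A)₃ = ∂A₂/∂x − ∂A₁/∂y = 5*y - 5*z
∇×A = (5*x - 6, 8*z + 5, 5*y - 5*z)
At (2, -3, 3): (4, 29, -30).

(4, 29, -30)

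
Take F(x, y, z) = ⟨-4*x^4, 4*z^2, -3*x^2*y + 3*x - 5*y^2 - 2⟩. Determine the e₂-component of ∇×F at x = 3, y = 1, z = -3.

(∇×F)_2 = ∂F₁/∂z − ∂F₃/∂x
= 0 − (-6*x*y + 3)
= 6*x*y - 3
At (3, 1, -3): 15.

15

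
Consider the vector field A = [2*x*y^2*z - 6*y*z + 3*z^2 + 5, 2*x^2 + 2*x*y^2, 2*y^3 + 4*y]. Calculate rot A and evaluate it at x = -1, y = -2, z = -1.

(∇×A)₁ = ∂A₃/∂y − ∂A₂/∂z = 6*y^2 + 4
(∇×A)₂ = ∂A₁/∂z − ∂A₃/∂x = 2*x*y^2 - 6*y + 6*z
(∇×A)₃ = ∂A₂/∂x − ∂A₁/∂y = -4*x*y*z + 4*x + 2*y^2 + 6*z
∇×A = (6*y^2 + 4, 2*x*y^2 - 6*y + 6*z, -4*x*y*z + 4*x + 2*y^2 + 6*z)
At (-1, -2, -1): (28, -2, 6).

(28, -2, 6)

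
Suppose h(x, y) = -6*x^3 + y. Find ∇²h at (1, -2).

∂²h/∂x² = -36*x
∂²h/∂y² = 0
∇²h = -36*x
At (1, -2): -36.

-36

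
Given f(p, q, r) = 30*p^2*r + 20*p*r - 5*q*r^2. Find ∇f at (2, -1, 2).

(280, -20, 180)

∂f/∂p = 60*p*r + 20*r
∂f/∂q = -5*r^2
∂f/∂r = 30*p^2 + 20*p - 10*q*r
∇f = (60*p*r + 20*r, -5*r^2, 30*p^2 + 20*p - 10*q*r)
At (2, -1, 2): (280, -20, 180).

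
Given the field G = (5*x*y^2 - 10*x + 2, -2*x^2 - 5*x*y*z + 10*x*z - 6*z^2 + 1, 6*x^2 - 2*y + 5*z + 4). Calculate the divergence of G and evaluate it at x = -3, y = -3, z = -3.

∂G₁/∂x = 5*y^2 - 10
∂G₂/∂y = -5*x*z
∂G₃/∂z = 5
∇·G = -5*x*z + 5*y^2 - 5
At (-3, -3, -3): -5.

-5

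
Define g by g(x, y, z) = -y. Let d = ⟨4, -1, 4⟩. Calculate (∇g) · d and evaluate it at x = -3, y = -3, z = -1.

1

∂g/∂x = 0
∂g/∂y = -1
∂g/∂z = 0
∇g at (-3, -3, -1) = (0, -1, 0)
∇g · d = (0)(4) + (-1)(-1) + (0)(4) = 1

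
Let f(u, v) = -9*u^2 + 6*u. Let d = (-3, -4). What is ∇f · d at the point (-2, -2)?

∂f/∂u = -18*u + 6
∂f/∂v = 0
∇f at (-2, -2) = (42, 0)
∇f · d = (42)(-3) + (0)(-4) = -126

-126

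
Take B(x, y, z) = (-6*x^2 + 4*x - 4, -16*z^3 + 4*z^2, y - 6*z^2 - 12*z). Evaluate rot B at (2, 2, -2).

(209, 0, 0)

(∇×B)₁ = ∂B₃/∂y − ∂B₂/∂z = 48*z^2 - 8*z + 1
(∇×B)₂ = ∂B₁/∂z − ∂B₃/∂x = 0
(∇×B)₃ = ∂B₂/∂x − ∂B₁/∂y = 0
∇×B = (48*z^2 - 8*z + 1, 0, 0)
At (2, 2, -2): (209, 0, 0).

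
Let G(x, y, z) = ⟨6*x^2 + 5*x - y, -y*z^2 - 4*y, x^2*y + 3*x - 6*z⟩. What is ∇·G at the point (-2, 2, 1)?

∂G₁/∂x = 12*x + 5
∂G₂/∂y = -z^2 - 4
∂G₃/∂z = -6
∇·G = 12*x - z^2 - 5
At (-2, 2, 1): -30.

-30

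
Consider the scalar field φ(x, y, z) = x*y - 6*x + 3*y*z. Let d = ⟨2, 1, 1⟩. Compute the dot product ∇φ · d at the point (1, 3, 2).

∂φ/∂x = y - 6
∂φ/∂y = x + 3*z
∂φ/∂z = 3*y
∇φ at (1, 3, 2) = (-3, 7, 9)
∇φ · d = (-3)(2) + (7)(1) + (9)(1) = 10

10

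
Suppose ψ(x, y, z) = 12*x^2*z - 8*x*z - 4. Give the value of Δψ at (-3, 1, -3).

-72

∂²ψ/∂x² = 24*z
∂²ψ/∂y² = 0
∂²ψ/∂z² = 0
∇²ψ = 24*z
At (-3, 1, -3): -72.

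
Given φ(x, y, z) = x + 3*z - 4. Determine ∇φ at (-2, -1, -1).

∂φ/∂x = 1
∂φ/∂y = 0
∂φ/∂z = 3
∇φ = (1, 0, 3)
At (-2, -1, -1): (1, 0, 3).

(1, 0, 3)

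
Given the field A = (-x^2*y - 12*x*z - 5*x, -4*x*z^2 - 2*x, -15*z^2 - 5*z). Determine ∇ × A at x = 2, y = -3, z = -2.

(∇×A)₁ = ∂A₃/∂y − ∂A₂/∂z = 8*x*z
(∇×A)₂ = ∂A₁/∂z − ∂A₃/∂x = -12*x
(∇×A)₃ = ∂A₂/∂x − ∂A₁/∂y = x^2 - 4*z^2 - 2
∇×A = (8*x*z, -12*x, x^2 - 4*z^2 - 2)
At (2, -3, -2): (-32, -24, -14).

(-32, -24, -14)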